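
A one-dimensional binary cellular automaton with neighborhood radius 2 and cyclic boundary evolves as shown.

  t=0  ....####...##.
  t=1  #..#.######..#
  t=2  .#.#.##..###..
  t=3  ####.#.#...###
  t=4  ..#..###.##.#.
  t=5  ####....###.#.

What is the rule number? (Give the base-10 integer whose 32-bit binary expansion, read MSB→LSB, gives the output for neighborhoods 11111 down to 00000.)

1542694460

  #####|.  b31=0 t=1,i=7
  ####.|#  b30=1 t=0,i=6
  ###.#|.  b29=0 t=3,i=3
  ###..|#  b28=1 t=0,i=7
  ##.##|#  b27=1 t=4,i=8
  ##.#.|.  b26=0 t=3,i=4
  ##..#|#  b25=1 t=1,i=1
  ##...|#  b24=1 t=0,i=8
  #.###|#  b23=1 t=1,i=5
  #.##.|#  b22=1 t=2,i=5
  #.#.#|#  b21=1 t=2,i=3
  #.#..|#  b20=1 t=3,i=7
  #..##|.  b19=0 t=1,i=12
  #..#.|.  b18=0 t=1,i=2
  #...#|#  b17=1 t=0,i=9
  #....|#  b16=1 t=0,i=0
  .####|#  b15=1 t=0,i=5
  .###.|.  b14=0 t=2,i=10
  .##.#|#  b13=1 t=4,i=10
  .##..|.  b12=0 t=0,i=12
  .#.##|.  b11=0 t=1,i=4
  .#.#.|#  b10=1 t=2,i=2
  .#..#|#  b9=1 t=4,i=3
  .#...|.  b8=0 t=3,i=8
  ..###|.  b7=0 t=0,i=4
  ..##.|.  b6=0 t=0,i=11
  ..#.#|#  b5=1 t=1,i=3
  ..#..|#  b4=1 t=4,i=2
  ...##|#  b3=1 t=0,i=3
  ...#.|#  b2=1 t=2,i=0
  ....#|.  b1=0 t=0,i=2
  .....|.  b0=0 t=0,i=1
  bits 01011011111100111010011000111100 = 1542694460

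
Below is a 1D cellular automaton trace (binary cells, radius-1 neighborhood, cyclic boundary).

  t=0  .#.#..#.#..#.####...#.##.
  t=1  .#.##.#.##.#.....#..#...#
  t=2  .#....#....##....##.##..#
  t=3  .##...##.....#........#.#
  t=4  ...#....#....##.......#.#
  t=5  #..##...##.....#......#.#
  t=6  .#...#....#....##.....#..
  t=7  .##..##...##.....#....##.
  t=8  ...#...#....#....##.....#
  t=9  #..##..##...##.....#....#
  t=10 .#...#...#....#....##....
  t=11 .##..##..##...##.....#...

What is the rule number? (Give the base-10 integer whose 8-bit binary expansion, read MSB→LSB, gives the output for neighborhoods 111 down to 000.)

  ### -> .   bit 7 = 0  t=0,i=14
  ##. -> .   bit 6 = 0  t=0,i=16
  #.# -> .   bit 5 = 0  t=0,i=2
  #.. -> #   bit 4 = 1  t=0,i=4
  .## -> .   bit 3 = 0  t=0,i=13
  .#. -> #   bit 2 = 1  t=0,i=1
  ..# -> .   bit 1 = 0  t=0,i=0
  ... -> .   bit 0 = 0  t=0,i=18
  bits 00010100 = 20

20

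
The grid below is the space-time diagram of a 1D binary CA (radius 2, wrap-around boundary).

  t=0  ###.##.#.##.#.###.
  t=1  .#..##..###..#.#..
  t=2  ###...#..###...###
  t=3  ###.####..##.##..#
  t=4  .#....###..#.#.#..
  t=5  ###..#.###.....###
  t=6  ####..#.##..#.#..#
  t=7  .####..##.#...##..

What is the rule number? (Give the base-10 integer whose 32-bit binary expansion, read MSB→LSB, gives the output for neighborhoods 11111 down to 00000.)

  [31] ##### => #  t=2,i=0
  [30] ####. => #  t=2,i=1
  [29] ###.# => .  t=0,i=2
  [28] ###.. => #  t=1,i=10
  [27] ##.## => .  t=0,i=3
  [26] ##.#. => .  t=0,i=6
  [25] ##..# => #  t=1,i=6
  [24] ##... => .  t=2,i=3
  [23] #.### => .  t=0,i=0
  [22] #.##. => #  t=0,i=4
  [21] #.#.# => .  t=0,i=7
  [20] #.#.. => #  t=1,i=15
  [19] #..## => .  t=1,i=3
  [18] #..#. => .  t=1,i=12
  [17] #...# => #  t=1,i=17
  [16] #.... => .  t=4,i=3
  [15] .#### => .  t=2,i=16
  [14] .###. => #  t=0,i=1
  [13] .##.# => #  t=0,i=5
  [12] .##.. => .  t=1,i=5
  [11] .#.## => #  t=0,i=8
  [10] .#.#. => .  t=1,i=14
  [9] .#..# => #  t=1,i=2
  [8] .#... => #  t=1,i=16
  [7] ..### => .  t=1,i=8
  [6] ..##. => .  t=1,i=4
  [5] ..#.# => .  t=1,i=13
  [4] ..#.. => #  t=1,i=1
  [3] ...## => #  t=2,i=14
  [2] ...#. => #  t=1,i=0
  [1] ....# => .  t=4,i=4
  [0] ..... => #  t=5,i=12
  bits 11010010010100100110101100011101 = 3528616733

3528616733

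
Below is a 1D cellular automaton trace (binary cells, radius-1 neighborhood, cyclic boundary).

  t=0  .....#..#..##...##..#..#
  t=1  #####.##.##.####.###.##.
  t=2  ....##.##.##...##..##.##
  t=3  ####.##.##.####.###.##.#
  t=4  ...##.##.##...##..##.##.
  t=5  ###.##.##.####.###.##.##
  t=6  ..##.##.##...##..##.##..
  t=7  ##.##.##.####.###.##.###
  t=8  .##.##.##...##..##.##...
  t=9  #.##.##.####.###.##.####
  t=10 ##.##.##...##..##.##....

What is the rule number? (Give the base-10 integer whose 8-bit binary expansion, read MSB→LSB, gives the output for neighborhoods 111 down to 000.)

115

  ### -> .   bit 7 = 0  t=1,i=1
  ##. -> #   bit 6 = 1  t=0,i=12
  #.# -> #   bit 5 = 1  t=1,i=5
  #.. -> #   bit 4 = 1  t=0,i=0
  .## -> .   bit 3 = 0  t=0,i=11
  .#. -> .   bit 2 = 0  t=0,i=5
  ..# -> #   bit 1 = 1  t=0,i=4
  ... -> #   bit 0 = 1  t=0,i=1
  bits 01110011 = 115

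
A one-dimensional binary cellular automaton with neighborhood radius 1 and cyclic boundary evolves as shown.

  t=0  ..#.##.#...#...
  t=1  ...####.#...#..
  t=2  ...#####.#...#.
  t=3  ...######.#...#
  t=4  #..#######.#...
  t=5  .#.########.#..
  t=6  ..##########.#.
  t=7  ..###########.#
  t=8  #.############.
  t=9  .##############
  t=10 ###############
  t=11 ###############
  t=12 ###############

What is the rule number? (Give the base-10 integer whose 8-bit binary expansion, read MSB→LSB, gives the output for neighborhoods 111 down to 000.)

248

  ### -> #   bit 7 = 1  t=1,i=4
  ##. -> #   bit 6 = 1  t=0,i=5
  #.# -> #   bit 5 = 1  t=0,i=3
  #.. -> #   bit 4 = 1  t=0,i=8
  .## -> #   bit 3 = 1  t=0,i=4
  .#. -> .   bit 2 = 0  t=0,i=2
  ..# -> .   bit 1 = 0  t=0,i=1
  ... -> .   bit 0 = 0  t=0,i=0
  bits 11111000 = 248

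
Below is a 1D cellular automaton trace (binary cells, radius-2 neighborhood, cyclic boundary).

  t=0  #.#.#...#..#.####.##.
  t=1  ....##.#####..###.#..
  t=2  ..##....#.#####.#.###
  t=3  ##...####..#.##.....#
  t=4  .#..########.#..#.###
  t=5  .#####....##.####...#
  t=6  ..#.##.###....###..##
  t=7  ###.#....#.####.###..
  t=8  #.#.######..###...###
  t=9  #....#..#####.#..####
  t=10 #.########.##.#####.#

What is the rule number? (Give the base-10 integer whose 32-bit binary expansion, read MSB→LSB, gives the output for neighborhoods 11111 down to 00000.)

  [31] ##### => .  t=1,i=9
  [30] ####. => #  t=0,i=15
  [29] ###.# => #  t=0,i=16
  [28] ###.. => #  t=1,i=11
  [27] ##.## => .  t=0,i=17
  [26] ##.#. => .  t=0,i=20
  [25] ##..# => #  t=1,i=12
  [24] ##... => .  t=2,i=4
  [23] #.### => .  t=0,i=13
  [22] #.##. => #  t=0,i=18
  [21] #.#.# => .  t=0,i=0
  [20] #.#.. => #  t=0,i=4
  [19] #..## => #  t=1,i=13
  [18] #..#. => #  t=0,i=10
  [17] #...# => .  t=0,i=6
  [16] #.... => #  t=1,i=20
  [15] .#### => #  t=0,i=14
  [14] .###. => .  t=1,i=15
  [13] .##.# => .  t=0,i=19
  [12] .##.. => .  t=2,i=3
  [11] .#.## => .  t=0,i=12
  [10] .#.#. => .  t=0,i=1
  [9] .#..# => #  t=0,i=9
  [8] .#... => #  t=0,i=5
  [7] ..### => #  t=1,i=14
  [6] ..##. => .  t=1,i=4
  [5] ..#.# => #  t=0,i=11
  [4] ..#.. => #  t=0,i=8
  [3] ...## => #  t=1,i=3
  [2] ...#. => #  t=0,i=7
  [1] ....# => #  t=1,i=2
  [0] ..... => .  t=1,i=0
  bits 01110010010111011000001110111110 = 1918731198

1918731198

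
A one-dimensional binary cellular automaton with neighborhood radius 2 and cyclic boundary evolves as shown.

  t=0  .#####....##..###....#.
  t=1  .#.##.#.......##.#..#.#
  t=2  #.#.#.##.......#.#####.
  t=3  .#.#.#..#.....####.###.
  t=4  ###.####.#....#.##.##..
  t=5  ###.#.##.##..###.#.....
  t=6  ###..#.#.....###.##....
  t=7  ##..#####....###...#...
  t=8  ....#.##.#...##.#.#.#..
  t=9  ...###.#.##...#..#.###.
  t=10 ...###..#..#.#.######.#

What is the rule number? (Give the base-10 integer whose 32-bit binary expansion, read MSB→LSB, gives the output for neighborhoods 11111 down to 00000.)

  ##### -> #   bit 31 = 1  t=0,i=3
  ####. -> #   bit 30 = 1  t=0,i=4
  ###.# -> #   bit 29 = 1  t=2,i=21
  ###.. -> .   bit 28 = 0  t=0,i=5
  ##.## -> .   bit 27 = 0  t=3,i=18
  ##.#. -> .   bit 26 = 0  t=1,i=5
  ##..# -> .   bit 25 = 0  t=0,i=12
  ##... -> #   bit 24 = 1  t=0,i=6
  #.### -> #   bit 23 = 1  t=2,i=17
  #.##. -> .   bit 22 = 0  t=1,i=3
  #.#.# -> .   bit 21 = 0  t=1,i=1
  #.#.. -> #   bit 20 = 1  t=1,i=6
  #..## -> .   bit 19 = 0  t=0,i=0
  #..#. -> #   bit 18 = 1  t=1,i=19
  #...# -> .   bit 17 = 0  t=7,i=17
  #.... -> .   bit 16 = 0  t=0,i=7
  .#### -> .   bit 15 = 0  t=0,i=2
  .###. -> #   bit 14 = 1  t=0,i=15
  .##.# -> #   bit 13 = 1  t=1,i=4
  .##.. -> .   bit 12 = 0  t=0,i=11
  .#.## -> #   bit 11 = 1  t=1,i=2
  .#.#. -> #   bit 10 = 1  t=1,i=0
  .#..# -> #   bit 9 = 1  t=0,i=22
  .#... -> #   bit 8 = 1  t=1,i=7
  ..### -> #   bit 7 = 1  t=0,i=1
  ..##. -> .   bit 6 = 0  t=0,i=10
  ..#.# -> #   bit 5 = 1  t=1,i=20
  ..#.. -> .   bit 4 = 0  t=0,i=21
  ...## -> .   bit 3 = 0  t=0,i=9
  ...#. -> #   bit 2 = 1  t=0,i=20
  ....# -> .   bit 1 = 0  t=0,i=8
  ..... -> .   bit 0 = 0  t=1,i=9
  bits 11100001100101000110111110100100 = 3784601508

3784601508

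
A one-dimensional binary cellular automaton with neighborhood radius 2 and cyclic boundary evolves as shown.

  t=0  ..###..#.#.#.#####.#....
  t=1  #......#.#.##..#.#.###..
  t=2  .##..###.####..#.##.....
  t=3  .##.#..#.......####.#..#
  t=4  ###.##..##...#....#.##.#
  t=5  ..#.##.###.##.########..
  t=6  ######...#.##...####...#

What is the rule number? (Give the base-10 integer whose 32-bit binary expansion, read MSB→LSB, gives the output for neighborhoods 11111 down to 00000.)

  nb #####: next=#  (t=0,i=15, bit31=1)
  nb ####.: next=.  (t=0,i=16, bit30=0)
  nb ###.#: next=#  (t=0,i=17, bit29=1)
  nb ###..: next=.  (t=0,i=4, bit28=0)
  nb ##.##: next=.  (t=2,i=8, bit27=0)
  nb ##.#.: next=.  (t=0,i=18, bit26=0)
  nb ##..#: next=.  (t=0,i=5, bit25=0)
  nb ##...: next=.  (t=2,i=19, bit24=0)
  nb #.###: next=.  (t=0,i=13, bit23=0)
  nb #.##.: next=#  (t=1,i=11, bit22=1)
  nb #.#.#: next=#  (t=0,i=9, bit21=1)
  nb #.#..: next=#  (t=0,i=19, bit20=1)
  nb #..##: next=#  (t=2,i=4, bit19=1)
  nb #..#.: next=.  (t=0,i=6, bit18=0)
  nb #...#: next=#  (t=4,i=11, bit17=1)
  nb #....: next=#  (t=0,i=21, bit16=1)
  nb .####: next=.  (t=0,i=14, bit15=0)
  nb .###.: next=.  (t=0,i=3, bit14=0)
  nb .##.#: next=#  (t=3,i=2, bit13=1)
  nb .##..: next=#  (t=1,i=12, bit12=1)
  nb .#.##: next=#  (t=0,i=12, bit11=1)
  nb .#.#.: next=.  (t=0,i=8, bit10=0)
  nb .#..#: next=#  (t=3,i=5, bit9=1)
  nb .#...: next=#  (t=0,i=20, bit8=1)
  nb ..###: next=.  (t=0,i=2, bit7=0)
  nb ..##.: next=#  (t=2,i=1, bit6=1)
  nb ..#.#: next=#  (t=0,i=7, bit5=1)
  nb ..#..: next=.  (t=1,i=0, bit4=0)
  nb ...##: next=.  (t=0,i=1, bit3=0)
  nb ...#.: next=#  (t=1,i=6, bit2=1)
  nb ....#: next=#  (t=0,i=0, bit1=1)
  nb .....: next=.  (t=0,i=22, bit0=0)
  bits 10100000011110110011101101100110 = 2692430694

2692430694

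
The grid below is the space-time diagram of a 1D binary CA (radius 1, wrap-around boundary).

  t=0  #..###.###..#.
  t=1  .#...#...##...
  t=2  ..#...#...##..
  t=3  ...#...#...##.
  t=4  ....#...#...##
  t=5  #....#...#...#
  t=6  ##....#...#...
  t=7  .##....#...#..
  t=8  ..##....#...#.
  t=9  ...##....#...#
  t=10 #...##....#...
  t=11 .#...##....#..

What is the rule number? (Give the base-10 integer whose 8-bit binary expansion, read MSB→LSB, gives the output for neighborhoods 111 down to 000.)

80

  [7] ### => .  t=0,i=4
  [6] ##. => #  t=0,i=5
  [5] #.# => .  t=0,i=6
  [4] #.. => #  t=0,i=1
  [3] .## => .  t=0,i=3
  [2] .#. => .  t=0,i=0
  [1] ..# => .  t=0,i=2
  [0] ... => .  t=1,i=3
  bits 01010000 = 80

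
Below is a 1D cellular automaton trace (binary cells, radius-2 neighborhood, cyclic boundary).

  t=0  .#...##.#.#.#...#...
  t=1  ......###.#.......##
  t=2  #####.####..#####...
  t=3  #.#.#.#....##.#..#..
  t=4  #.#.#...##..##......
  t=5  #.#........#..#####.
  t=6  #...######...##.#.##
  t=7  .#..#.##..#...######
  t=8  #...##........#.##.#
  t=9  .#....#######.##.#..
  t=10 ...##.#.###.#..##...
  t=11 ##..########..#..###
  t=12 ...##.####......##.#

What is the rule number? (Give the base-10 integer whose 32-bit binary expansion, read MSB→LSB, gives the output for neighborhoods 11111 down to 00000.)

2779343011

  nb #####: next=#  (t=2,i=2, bit31=1)
  nb ####.: next=.  (t=2,i=3, bit30=0)
  nb ###.#: next=#  (t=1,i=8, bit29=1)
  nb ###..: next=.  (t=2,i=9, bit28=0)
  nb ##.##: next=.  (t=2,i=5, bit27=0)
  nb ##.#.: next=#  (t=0,i=7, bit26=1)
  nb ##..#: next=.  (t=2,i=10, bit25=0)
  nb ##...: next=#  (t=1,i=0, bit24=1)
  nb #.###: next=#  (t=2,i=6, bit23=1)
  nb #.##.: next=.  (t=7,i=6, bit22=0)
  nb #.#.#: next=#  (t=0,i=8, bit21=1)
  nb #.#..: next=.  (t=0,i=12, bit20=0)
  nb #..##: next=#  (t=2,i=11, bit19=1)
  nb #..#.: next=.  (t=3,i=16, bit18=0)
  nb #...#: next=.  (t=0,i=3, bit17=0)
  nb #....: next=#  (t=0,i=18, bit16=1)
  nb .####: next=.  (t=2,i=1, bit15=0)
  nb .###.: next=#  (t=1,i=7, bit14=1)
  nb .##.#: next=#  (t=0,i=6, bit13=1)
  nb .##..: next=.  (t=1,i=19, bit12=0)
  nb .#.##: next=#  (t=6,i=17, bit11=1)
  nb .#.#.: next=.  (t=0,i=9, bit10=0)
  nb .#..#: next=.  (t=3,i=15, bit9=0)
  nb .#...: next=.  (t=0,i=2, bit8=0)
  nb ..###: next=#  (t=1,i=6, bit7=1)
  nb ..##.: next=.  (t=0,i=5, bit6=0)
  nb ..#.#: next=#  (t=3,i=0, bit5=1)
  nb ..#..: next=.  (t=0,i=1, bit4=0)
  nb ...##: next=.  (t=0,i=4, bit3=0)
  nb ...#.: next=.  (t=0,i=0, bit2=0)
  nb ....#: next=#  (t=0,i=19, bit1=1)
  nb .....: next=#  (t=1,i=2, bit0=1)
  bits 10100101101010010110100010100011 = 2779343011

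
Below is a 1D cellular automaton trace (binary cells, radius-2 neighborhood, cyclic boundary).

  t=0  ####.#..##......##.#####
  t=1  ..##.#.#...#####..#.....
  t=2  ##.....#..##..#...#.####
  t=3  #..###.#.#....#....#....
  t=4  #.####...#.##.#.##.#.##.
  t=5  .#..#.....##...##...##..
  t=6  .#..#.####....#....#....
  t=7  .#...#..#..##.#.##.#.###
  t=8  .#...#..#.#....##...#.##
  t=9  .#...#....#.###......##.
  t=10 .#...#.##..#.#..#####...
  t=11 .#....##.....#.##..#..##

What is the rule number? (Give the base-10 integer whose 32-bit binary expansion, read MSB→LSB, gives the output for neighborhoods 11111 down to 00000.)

1750681755

  [31] ##### => .  t=0,i=0
  [30] ####. => #  t=0,i=2
  [29] ###.# => #  t=0,i=3
  [28] ###.. => .  t=1,i=15
  [27] ##.## => #  t=0,i=18
  [26] ##.#. => .  t=0,i=4
  [25] ##..# => .  t=1,i=16
  [24] ##... => .  t=0,i=10
  [23] #.### => .  t=0,i=19
  [22] #.##. => #  t=4,i=11
  [21] #.#.# => .  t=1,i=5
  [20] #.#.. => #  t=0,i=5
  [19] #..## => #  t=0,i=7
  [18] #..#. => .  t=1,i=17
  [17] #...# => .  t=1,i=9
  [16] #.... => #  t=0,i=11
  [15] .#### => .  t=0,i=20
  [14] .###. => #  t=3,i=4
  [13] .##.# => .  t=0,i=17
  [12] .##.. => .  t=0,i=9
  [11] .#.## => #  t=2,i=19
  [10] .#.#. => .  t=1,i=6
  [9] .#..# => .  t=0,i=6
  [8] .#... => .  t=1,i=8
  [7] ..### => #  t=1,i=11
  [6] ..##. => .  t=0,i=8
  [5] ..#.# => .  t=2,i=18
  [4] ..#.. => #  t=1,i=18
  [3] ...## => #  t=0,i=15
  [2] ...#. => .  t=2,i=6
  [1] ....# => #  t=0,i=14
  [0] ..... => #  t=0,i=12
  bits 01101000010110010100100010011011 = 1750681755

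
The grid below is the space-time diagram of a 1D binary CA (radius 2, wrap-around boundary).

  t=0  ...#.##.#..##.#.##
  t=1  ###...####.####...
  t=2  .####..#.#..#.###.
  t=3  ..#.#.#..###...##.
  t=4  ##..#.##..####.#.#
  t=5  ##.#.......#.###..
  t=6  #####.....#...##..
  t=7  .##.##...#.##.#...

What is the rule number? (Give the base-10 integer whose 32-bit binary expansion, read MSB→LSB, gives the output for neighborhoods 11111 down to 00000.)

  ##### -> #   bit 31 = 1  t=6,i=2
  ####. -> .   bit 30 = 0  t=1,i=8
  ###.# -> #   bit 29 = 1  t=1,i=9
  ###.. -> #   bit 28 = 1  t=1,i=2
  ##.## -> .   bit 27 = 0  t=1,i=10
  ##.#. -> #   bit 26 = 1  t=0,i=7
  ##..# -> .   bit 25 = 0  t=2,i=5
  ##... -> #   bit 24 = 1  t=0,i=0
  #.### -> .   bit 23 = 0  t=1,i=11
  #.##. -> .   bit 22 = 0  t=0,i=5
  #.#.# -> #   bit 21 = 1  t=0,i=14
  #.#.. -> #   bit 20 = 1  t=0,i=8
  #..## -> .   bit 19 = 0  t=0,i=10
  #..#. -> #   bit 18 = 1  t=2,i=6
  #...# -> #   bit 17 = 1  t=0,i=1
  #.... -> .   bit 16 = 0  t=5,i=5
  .#### -> #   bit 15 = 1  t=1,i=7
  .###. -> #   bit 14 = 1  t=1,i=1
  .##.# -> #   bit 13 = 1  t=0,i=6
  .##.. -> .   bit 12 = 0  t=0,i=17
  .#.## -> .   bit 11 = 0  t=0,i=4
  .#.#. -> .   bit 10 = 0  t=2,i=8
  .#..# -> #   bit 9 = 1  t=0,i=9
  .#... -> #   bit 8 = 1  t=5,i=4
  ..### -> .   bit 7 = 0  t=1,i=0
  ..##. -> #   bit 6 = 1  t=0,i=11
  ..#.# -> .   bit 5 = 0  t=0,i=3
  ..#.. -> .   bit 4 = 0  t=6,i=10
  ...## -> .   bit 3 = 0  t=1,i=5
  ...#. -> #   bit 2 = 1  t=0,i=2
  ....# -> .   bit 1 = 0  t=5,i=9
  ..... -> .   bit 0 = 0  t=5,i=6
  bits 10110101001101101110001101000100 = 3040273220

3040273220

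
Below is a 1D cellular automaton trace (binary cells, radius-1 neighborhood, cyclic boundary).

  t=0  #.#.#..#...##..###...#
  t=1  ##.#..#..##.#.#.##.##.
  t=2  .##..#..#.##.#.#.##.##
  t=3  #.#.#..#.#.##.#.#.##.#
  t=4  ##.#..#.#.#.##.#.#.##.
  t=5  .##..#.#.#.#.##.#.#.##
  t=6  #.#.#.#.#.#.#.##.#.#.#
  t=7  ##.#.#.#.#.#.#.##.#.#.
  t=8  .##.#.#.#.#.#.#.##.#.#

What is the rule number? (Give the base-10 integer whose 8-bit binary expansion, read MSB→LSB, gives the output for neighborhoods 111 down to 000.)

227

  [7] ### => #  t=0,i=16
  [6] ##. => #  t=0,i=0
  [5] #.# => #  t=0,i=1
  [4] #.. => .  t=0,i=5
  [3] .## => .  t=0,i=11
  [2] .#. => .  t=0,i=2
  [1] ..# => #  t=0,i=6
  [0] ... => #  t=0,i=9
  bits 11100011 = 227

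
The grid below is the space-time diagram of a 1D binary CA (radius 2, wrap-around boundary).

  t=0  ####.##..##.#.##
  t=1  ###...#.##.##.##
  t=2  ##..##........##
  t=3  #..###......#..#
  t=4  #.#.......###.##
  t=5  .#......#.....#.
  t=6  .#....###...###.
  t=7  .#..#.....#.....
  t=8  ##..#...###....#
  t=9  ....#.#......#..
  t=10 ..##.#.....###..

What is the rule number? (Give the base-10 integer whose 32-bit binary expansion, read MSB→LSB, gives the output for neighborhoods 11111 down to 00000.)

  nb #####: next=#  (t=0,i=0, bit31=1)
  nb ####.: next=#  (t=0,i=2, bit30=1)
  nb ###.#: next=.  (t=0,i=3, bit29=0)
  nb ###..: next=.  (t=1,i=2, bit28=0)
  nb ##.##: next=.  (t=0,i=4, bit27=0)
  nb ##.#.: next=#  (t=0,i=11, bit26=1)
  nb ##..#: next=.  (t=0,i=7, bit25=0)
  nb ##...: next=.  (t=1,i=3, bit24=0)
  nb #.###: next=#  (t=0,i=14, bit23=1)
  nb #.##.: next=.  (t=0,i=5, bit22=0)
  nb #.#.#: next=#  (t=0,i=12, bit21=1)
  nb #.#..: next=.  (t=4,i=2, bit20=0)
  nb #..##: next=#  (t=0,i=8, bit19=1)
  nb #..#.: next=.  (t=5,i=0, bit18=0)
  nb #...#: next=#  (t=1,i=4, bit17=1)
  nb #....: next=.  (t=2,i=7, bit16=0)
  nb .####: next=#  (t=0,i=15, bit15=1)
  nb .###.: next=.  (t=3,i=4, bit14=0)
  nb .##.#: next=.  (t=0,i=10, bit13=0)
  nb .##..: next=#  (t=0,i=6, bit12=1)
  nb .#.##: next=.  (t=0,i=13, bit11=0)
  nb .#.#.: next=#  (t=9,i=5, bit10=1)
  nb .#..#: next=.  (t=3,i=13, bit9=0)
  nb .#...: next=.  (t=4,i=3, bit8=0)
  nb ..###: next=.  (t=2,i=14, bit7=0)
  nb ..##.: next=#  (t=0,i=9, bit6=1)
  nb ..#.#: next=.  (t=1,i=6, bit5=0)
  nb ..#..: next=#  (t=3,i=12, bit4=1)
  nb ...##: next=.  (t=2,i=13, bit3=0)
  nb ...#.: next=#  (t=1,i=5, bit2=1)
  nb ....#: next=#  (t=2,i=12, bit1=1)
  nb .....: next=.  (t=2,i=8, bit0=0)
  bits 11000100101010101001010001010110 = 3299513430

3299513430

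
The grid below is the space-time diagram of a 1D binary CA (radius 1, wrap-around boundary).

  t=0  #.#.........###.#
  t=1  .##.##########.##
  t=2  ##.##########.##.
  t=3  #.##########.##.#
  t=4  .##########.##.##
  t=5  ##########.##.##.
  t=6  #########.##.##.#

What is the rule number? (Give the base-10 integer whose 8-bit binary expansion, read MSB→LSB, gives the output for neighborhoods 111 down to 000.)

  ###|#  b7=1 t=0,i=13
  ##.|.  b6=0 t=0,i=0
  #.#|#  b5=1 t=0,i=1
  #..|.  b4=0 t=0,i=3
  .##|#  b3=1 t=0,i=12
  .#.|#  b2=1 t=0,i=2
  ..#|#  b1=1 t=0,i=11
  ...|#  b0=1 t=0,i=4
  bits 10101111 = 175

175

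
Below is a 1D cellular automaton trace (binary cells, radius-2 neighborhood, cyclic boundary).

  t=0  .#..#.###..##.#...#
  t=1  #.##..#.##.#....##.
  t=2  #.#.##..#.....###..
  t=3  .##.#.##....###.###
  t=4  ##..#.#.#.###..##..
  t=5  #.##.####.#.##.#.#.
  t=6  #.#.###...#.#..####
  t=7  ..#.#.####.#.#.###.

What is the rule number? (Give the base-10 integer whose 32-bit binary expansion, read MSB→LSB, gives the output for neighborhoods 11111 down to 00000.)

2615576270

  [31] ##### => #  t=6,i=17
  [30] ####. => .  t=5,i=7
  [29] ###.# => .  t=3,i=14
  [28] ###.. => #  t=0,i=8
  [27] ##.## => #  t=3,i=0
  [26] ##.#. => .  t=0,i=13
  [25] ##..# => #  t=0,i=9
  [24] ##... => #  t=3,i=8
  [23] #.### => #  t=0,i=6
  [22] #.##. => #  t=1,i=2
  [21] #.#.# => #  t=1,i=0
  [20] #.#.. => .  t=0,i=1
  [19] #..## => .  t=0,i=10
  [18] #..#. => #  t=0,i=3
  [17] #...# => #  t=0,i=16
  [16] #.... => .  t=1,i=13
  [15] .#### => #  t=5,i=6
  [14] .###. => .  t=0,i=7
  [13] .##.# => .  t=0,i=12
  [12] .##.. => .  t=1,i=3
  [11] .#.## => .  t=0,i=5
  [10] .#.#. => #  t=0,i=0
  [9] .#..# => #  t=0,i=2
  [8] .#... => .  t=0,i=15
  [7] ..### => #  t=2,i=14
  [6] ..##. => #  t=0,i=11
  [5] ..#.# => .  t=0,i=4
  [4] ..#.. => .  t=2,i=8
  [3] ...## => #  t=1,i=15
  [2] ...#. => #  t=0,i=17
  [1] ....# => #  t=1,i=14
  [0] ..... => .  t=2,i=11
  bits 10011011111001101000011011001110 = 2615576270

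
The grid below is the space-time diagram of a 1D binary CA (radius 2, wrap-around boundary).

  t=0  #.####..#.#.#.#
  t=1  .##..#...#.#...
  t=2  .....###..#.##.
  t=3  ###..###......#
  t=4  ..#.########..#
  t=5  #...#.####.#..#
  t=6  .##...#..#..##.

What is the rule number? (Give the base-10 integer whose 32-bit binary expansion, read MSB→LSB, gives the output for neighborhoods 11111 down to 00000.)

  #####|#  b31=1 t=4,i=6
  ####.|.  b30=0 t=0,i=4
  ###.#|#  b29=1 t=5,i=9
  ###..|#  b28=1 t=0,i=5
  ##.##|#  b27=1 t=0,i=1
  ##.#.|.  b26=0 t=5,i=10
  ##..#|.  b25=0 t=0,i=6
  ##...|#  b24=1 t=2,i=14
  #.###|#  b23=1 t=0,i=2
  #.##.|.  b22=0 t=0,i=14
  #.#.#|.  b21=0 t=0,i=10
  #.#..|.  b20=0 t=1,i=11
  #..##|#  b19=1 t=3,i=4
  #..#.|.  b18=0 t=0,i=7
  #...#|#  b17=1 t=1,i=7
  #....|#  b16=1 t=1,i=13
  .####|.  b15=0 t=0,i=3
  .###.|#  b14=1 t=2,i=6
  .##.#|.  b13=0 t=0,i=0
  .##..|.  b12=0 t=1,i=2
  .#.##|.  b11=0 t=0,i=13
  .#.#.|#  b10=1 t=0,i=9
  .#..#|#  b9=1 t=4,i=0
  .#...|#  b8=1 t=1,i=6
  ..###|#  b7=1 t=2,i=5
  ..##.|.  b6=0 t=1,i=1
  ..#.#|.  b5=0 t=0,i=8
  ..#..|#  b4=1 t=1,i=5
  ...##|.  b3=0 t=1,i=0
  ...#.|.  b2=0 t=1,i=8
  ....#|.  b1=0 t=1,i=14
  .....|#  b0=1 t=2,i=1
  bits 10111001100010110100011110010001 = 3112912785

3112912785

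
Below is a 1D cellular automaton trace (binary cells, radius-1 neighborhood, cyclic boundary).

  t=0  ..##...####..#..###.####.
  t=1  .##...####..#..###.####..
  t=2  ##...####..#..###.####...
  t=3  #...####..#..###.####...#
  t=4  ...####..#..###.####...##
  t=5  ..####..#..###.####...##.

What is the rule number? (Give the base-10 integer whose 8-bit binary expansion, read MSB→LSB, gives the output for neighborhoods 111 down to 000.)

  nb ###: next=#  (t=0,i=8, bit7=1)
  nb ##.: next=.  (t=0,i=3, bit6=0)
  nb #.#: next=#  (t=0,i=19, bit5=1)
  nb #..: next=.  (t=0,i=4, bit4=0)
  nb .##: next=#  (t=0,i=2, bit3=1)
  nb .#.: next=.  (t=0,i=13, bit2=0)
  nb ..#: next=#  (t=0,i=1, bit1=1)
  nb ...: next=.  (t=0,i=0, bit0=0)
  bits 10101010 = 170

170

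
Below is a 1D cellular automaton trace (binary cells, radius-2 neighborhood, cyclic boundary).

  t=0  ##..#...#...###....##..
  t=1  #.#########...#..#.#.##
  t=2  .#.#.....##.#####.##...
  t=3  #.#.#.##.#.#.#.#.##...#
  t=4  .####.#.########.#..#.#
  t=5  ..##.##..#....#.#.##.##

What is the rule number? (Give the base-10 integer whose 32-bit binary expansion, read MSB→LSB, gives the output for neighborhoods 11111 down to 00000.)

1584301911

  nb #####: next=.  (t=1,i=4, bit31=0)
  nb ####.: next=#  (t=1,i=9, bit30=1)
  nb ###.#: next=.  (t=1,i=0, bit29=0)
  nb ###..: next=#  (t=0,i=14, bit28=1)
  nb ##.##: next=#  (t=1,i=1, bit27=1)
  nb ##.#.: next=#  (t=3,i=1, bit26=1)
  nb ##..#: next=#  (t=0,i=2, bit25=1)
  nb ##...: next=.  (t=0,i=15, bit24=0)
  nb #.###: next=.  (t=1,i=2, bit23=0)
  nb #.##.: next=#  (t=2,i=18, bit22=1)
  nb #.#.#: next=#  (t=1,i=19, bit21=1)
  nb #.#..: next=.  (t=2,i=3, bit20=0)
  nb #..##: next=#  (t=0,i=22, bit19=1)
  nb #..#.: next=#  (t=0,i=3, bit18=1)
  nb #...#: next=#  (t=0,i=6, bit17=1)
  nb #....: next=.  (t=0,i=16, bit16=0)
  nb .####: next=#  (t=1,i=3, bit15=1)
  nb .###.: next=.  (t=0,i=13, bit14=0)
  nb .##.#: next=.  (t=2,i=10, bit13=0)
  nb .##..: next=.  (t=0,i=1, bit12=0)
  nb .#.##: next=.  (t=1,i=20, bit11=0)
  nb .#.#.: next=#  (t=1,i=18, bit10=1)
  nb .#..#: next=#  (t=1,i=15, bit9=1)
  nb .#...: next=#  (t=0,i=5, bit8=1)
  nb ..###: next=.  (t=0,i=12, bit7=0)
  nb ..##.: next=#  (t=0,i=0, bit6=1)
  nb ..#.#: next=.  (t=1,i=17, bit5=0)
  nb ..#..: next=#  (t=0,i=4, bit4=1)
  nb ...##: next=.  (t=0,i=11, bit3=0)
  nb ...#.: next=#  (t=0,i=7, bit2=1)
  nb ....#: next=#  (t=0,i=17, bit1=1)
  nb .....: next=#  (t=2,i=6, bit0=1)
  bits 01011110011011101000011101010111 = 1584301911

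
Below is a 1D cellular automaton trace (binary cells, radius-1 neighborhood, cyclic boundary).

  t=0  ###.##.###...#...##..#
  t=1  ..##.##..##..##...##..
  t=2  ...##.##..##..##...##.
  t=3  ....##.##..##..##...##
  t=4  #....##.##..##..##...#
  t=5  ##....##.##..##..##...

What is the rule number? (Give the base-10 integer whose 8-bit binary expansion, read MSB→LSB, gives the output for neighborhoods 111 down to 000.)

  ### -> .   bit 7 = 0  t=0,i=0
  ##. -> #   bit 6 = 1  t=0,i=2
  #.# -> #   bit 5 = 1  t=0,i=3
  #.. -> #   bit 4 = 1  t=0,i=10
  .## -> .   bit 3 = 0  t=0,i=4
  .#. -> #   bit 2 = 1  t=0,i=13
  ..# -> .   bit 1 = 0  t=0,i=12
  ... -> .   bit 0 = 0  t=0,i=11
  bits 01110100 = 116

116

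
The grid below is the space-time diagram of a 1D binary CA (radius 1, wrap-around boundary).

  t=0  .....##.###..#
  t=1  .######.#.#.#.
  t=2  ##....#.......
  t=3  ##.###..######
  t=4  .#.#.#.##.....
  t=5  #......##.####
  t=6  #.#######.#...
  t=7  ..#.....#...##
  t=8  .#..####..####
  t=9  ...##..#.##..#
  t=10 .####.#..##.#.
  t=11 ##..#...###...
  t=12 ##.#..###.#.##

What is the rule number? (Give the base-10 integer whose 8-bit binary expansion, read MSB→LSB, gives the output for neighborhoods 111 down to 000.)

  [7] ### => .  t=0,i=9
  [6] ##. => #  t=0,i=6
  [5] #.# => .  t=0,i=7
  [4] #.. => .  t=0,i=0
  [3] .## => #  t=0,i=5
  [2] .#. => .  t=0,i=13
  [1] ..# => #  t=0,i=4
  [0] ... => #  t=0,i=1
  bits 01001011 = 75

75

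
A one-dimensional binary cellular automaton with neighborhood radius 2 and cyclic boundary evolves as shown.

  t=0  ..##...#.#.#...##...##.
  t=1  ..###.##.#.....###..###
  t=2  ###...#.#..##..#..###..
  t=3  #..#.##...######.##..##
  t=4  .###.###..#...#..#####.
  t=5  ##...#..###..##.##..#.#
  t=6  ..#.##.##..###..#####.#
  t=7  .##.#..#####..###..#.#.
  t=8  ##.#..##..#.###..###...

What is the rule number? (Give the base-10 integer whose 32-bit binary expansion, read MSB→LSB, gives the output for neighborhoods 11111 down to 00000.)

  nb #####: next=.  (t=3,i=12, bit31=0)
  nb ####.: next=#  (t=3,i=14, bit30=1)
  nb ###.#: next=.  (t=1,i=4, bit29=0)
  nb ###..: next=.  (t=1,i=17, bit28=0)
  nb ##.##: next=.  (t=1,i=5, bit27=0)
  nb ##.#.: next=#  (t=1,i=8, bit26=1)
  nb ##..#: next=#  (t=1,i=0, bit25=1)
  nb ##...: next=#  (t=0,i=4, bit24=1)
  nb #.###: next=#  (t=4,i=5, bit23=1)
  nb #.##.: next=#  (t=1,i=6, bit22=1)
  nb #.#.#: next=#  (t=0,i=9, bit21=1)
  nb #.#..: next=.  (t=0,i=11, bit20=0)
  nb #..##: next=#  (t=1,i=1, bit19=1)
  nb #..#.: next=#  (t=2,i=14, bit18=1)
  nb #...#: next=.  (t=0,i=0, bit17=0)
  nb #....: next=#  (t=1,i=11, bit16=1)
  nb .####: next=.  (t=3,i=11, bit15=0)
  nb .###.: next=.  (t=1,i=3, bit14=0)
  nb .##.#: next=.  (t=1,i=7, bit13=0)
  nb .##..: next=#  (t=0,i=3, bit12=1)
  nb .#.##: next=.  (t=3,i=4, bit11=0)
  nb .#.#.: next=.  (t=0,i=8, bit10=0)
  nb .#..#: next=.  (t=2,i=9, bit9=0)
  nb .#...: next=.  (t=0,i=12, bit8=0)
  nb ..###: next=#  (t=1,i=2, bit7=1)
  nb ..##.: next=#  (t=0,i=2, bit6=1)
  nb ..#.#: next=#  (t=0,i=7, bit5=1)
  nb ..#..: next=#  (t=2,i=15, bit4=1)
  nb ...##: next=.  (t=0,i=1, bit3=0)
  nb ...#.: next=#  (t=0,i=6, bit2=1)
  nb ....#: next=.  (t=1,i=13, bit1=0)
  nb .....: next=#  (t=1,i=12, bit0=1)
  bits 01000111111011010001000011110101 = 1206718709

1206718709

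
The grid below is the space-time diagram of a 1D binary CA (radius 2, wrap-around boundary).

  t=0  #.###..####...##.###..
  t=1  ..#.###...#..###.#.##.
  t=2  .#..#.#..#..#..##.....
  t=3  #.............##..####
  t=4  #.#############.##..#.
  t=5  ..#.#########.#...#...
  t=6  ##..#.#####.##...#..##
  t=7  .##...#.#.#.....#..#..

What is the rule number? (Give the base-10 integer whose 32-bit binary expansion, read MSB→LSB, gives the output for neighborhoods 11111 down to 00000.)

3062440015

  [31] ##### => #  t=3,i=20
  [30] ####. => .  t=0,i=9
  [29] ###.# => #  t=1,i=15
  [28] ###.. => #  t=0,i=4
  [27] ##.## => .  t=0,i=16
  [26] ##.#. => #  t=1,i=16
  [25] ##..# => #  t=0,i=5
  [24] ##... => .  t=0,i=11
  [23] #.### => #  t=0,i=2
  [22] #.##. => .  t=1,i=19
  [21] #.#.# => .  t=1,i=17
  [20] #.#.. => .  t=2,i=6
  [19] #..## => #  t=0,i=6
  [18] #..#. => .  t=0,i=21
  [17] #...# => .  t=0,i=12
  [16] #.... => #  t=2,i=18
  [15] .#### => .  t=0,i=8
  [14] .###. => .  t=0,i=3
  [13] .##.# => #  t=0,i=15
  [12] .##.. => .  t=1,i=20
  [11] .#.## => .  t=0,i=1
  [10] .#.#. => .  t=2,i=5
  [9] .#..# => .  t=1,i=11
  [8] .#... => .  t=5,i=15
  [7] ..### => .  t=0,i=7
  [6] ..##. => #  t=0,i=14
  [5] ..#.# => .  t=0,i=0
  [4] ..#.. => .  t=1,i=10
  [3] ...## => #  t=0,i=13
  [2] ...#. => #  t=1,i=1
  [1] ....# => #  t=2,i=21
  [0] ..... => #  t=2,i=19
  bits 10110110100010010010000001001111 = 3062440015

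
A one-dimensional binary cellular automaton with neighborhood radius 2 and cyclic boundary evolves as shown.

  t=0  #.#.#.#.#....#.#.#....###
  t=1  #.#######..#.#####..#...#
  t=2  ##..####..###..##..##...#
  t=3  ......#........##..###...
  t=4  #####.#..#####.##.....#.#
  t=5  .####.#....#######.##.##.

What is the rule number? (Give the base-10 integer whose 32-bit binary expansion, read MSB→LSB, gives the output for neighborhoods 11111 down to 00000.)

3916708979

  nb #####: next=#  (t=1,i=4, bit31=1)
  nb ####.: next=#  (t=0,i=24, bit30=1)
  nb ###.#: next=#  (t=0,i=0, bit29=1)
  nb ###..: next=.  (t=1,i=8, bit28=0)
  nb ##.##: next=#  (t=1,i=1, bit27=1)
  nb ##.#.: next=.  (t=0,i=1, bit26=0)
  nb ##..#: next=.  (t=1,i=9, bit25=0)
  nb ##...: next=#  (t=2,i=21, bit24=1)
  nb #.###: next=.  (t=1,i=2, bit23=0)
  nb #.##.: next=#  (t=4,i=15, bit22=1)
  nb #.#.#: next=#  (t=0,i=2, bit21=1)
  nb #.#..: next=#  (t=0,i=8, bit20=1)
  nb #..##: next=.  (t=2,i=3, bit19=0)
  nb #..#.: next=#  (t=1,i=10, bit18=1)
  nb #...#: next=.  (t=1,i=22, bit17=0)
  nb #....: next=.  (t=0,i=10, bit16=0)
  nb .####: next=.  (t=0,i=23, bit15=0)
  nb .###.: next=.  (t=2,i=0, bit14=0)
  nb .##.#: next=#  (t=1,i=0, bit13=1)
  nb .##..: next=#  (t=2,i=16, bit12=1)
  nb .#.##: next=#  (t=1,i=12, bit11=1)
  nb .#.#.: next=#  (t=0,i=3, bit10=1)
  nb .#..#: next=.  (t=4,i=7, bit9=0)
  nb .#...: next=.  (t=0,i=9, bit8=0)
  nb ..###: next=.  (t=0,i=22, bit7=0)
  nb ..##.: next=#  (t=1,i=24, bit6=1)
  nb ..#.#: next=#  (t=0,i=13, bit5=1)
  nb ..#..: next=#  (t=1,i=20, bit4=1)
  nb ...##: next=.  (t=0,i=21, bit3=0)
  nb ...#.: next=.  (t=0,i=12, bit2=0)
  nb ....#: next=#  (t=0,i=11, bit1=1)
  nb .....: next=#  (t=3,i=0, bit0=1)
  bits 11101001011101000011110001110011 = 3916708979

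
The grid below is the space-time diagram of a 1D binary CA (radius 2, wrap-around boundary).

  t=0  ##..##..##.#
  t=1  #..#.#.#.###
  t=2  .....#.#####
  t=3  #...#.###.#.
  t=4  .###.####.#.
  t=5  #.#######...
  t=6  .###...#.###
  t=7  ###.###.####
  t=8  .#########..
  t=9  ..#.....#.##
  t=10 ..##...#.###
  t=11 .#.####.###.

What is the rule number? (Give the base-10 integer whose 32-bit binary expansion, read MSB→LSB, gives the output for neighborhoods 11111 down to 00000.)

  ##### -> .   bit 31 = 0  t=2,i=9
  ####. -> #   bit 30 = 1  t=1,i=11
  ###.# -> #   bit 29 = 1  t=3,i=8
  ###.. -> .   bit 28 = 0  t=0,i=1
  ##.## -> #   bit 27 = 1  t=0,i=10
  ##.#. -> .   bit 26 = 0  t=3,i=9
  ##..# -> .   bit 25 = 0  t=0,i=2
  ##... -> #   bit 24 = 1  t=2,i=0
  #.### -> #   bit 23 = 1  t=0,i=11
  #.##. -> #   bit 22 = 1  t=9,i=10
  #.#.# -> #   bit 21 = 1  t=1,i=5
  #.#.. -> .   bit 20 = 0  t=3,i=0
  #..## -> #   bit 19 = 1  t=0,i=3
  #..#. -> .   bit 18 = 0  t=1,i=2
  #...# -> #   bit 17 = 1  t=3,i=2
  #.... -> .   bit 16 = 0  t=2,i=1
  .#### -> #   bit 15 = 1  t=1,i=10
  .###. -> #   bit 14 = 1  t=0,i=0
  .##.# -> #   bit 13 = 1  t=0,i=9
  .##.. -> #   bit 12 = 1  t=0,i=5
  .#.## -> #   bit 11 = 1  t=1,i=8
  .#.#. -> .   bit 10 = 0  t=1,i=4
  .#..# -> .   bit 9 = 0  t=4,i=11
  .#... -> #   bit 8 = 1  t=3,i=1
  ..### -> .   bit 7 = 0  t=4,i=1
  ..##. -> .   bit 6 = 0  t=0,i=4
  ..#.# -> .   bit 5 = 0  t=1,i=3
  ..#.. -> #   bit 4 = 1  t=9,i=2
  ...## -> .   bit 3 = 0  t=8,i=0
  ...#. -> #   bit 2 = 1  t=2,i=4
  ....# -> .   bit 1 = 0  t=2,i=3
  ..... -> .   bit 0 = 0  t=2,i=2
  bits 01101001111010101111100100010100 = 1777006868

1777006868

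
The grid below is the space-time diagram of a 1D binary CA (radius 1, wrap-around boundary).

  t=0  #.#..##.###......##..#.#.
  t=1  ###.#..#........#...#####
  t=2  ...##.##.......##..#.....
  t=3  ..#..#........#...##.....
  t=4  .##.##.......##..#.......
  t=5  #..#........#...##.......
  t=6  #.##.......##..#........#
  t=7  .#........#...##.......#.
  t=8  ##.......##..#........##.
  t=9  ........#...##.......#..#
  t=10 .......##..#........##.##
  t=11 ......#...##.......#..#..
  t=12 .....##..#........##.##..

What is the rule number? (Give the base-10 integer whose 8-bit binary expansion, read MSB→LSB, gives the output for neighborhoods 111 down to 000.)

38

  ###|.  b7=0 t=0,i=9
  ##.|.  b6=0 t=0,i=6
  #.#|#  b5=1 t=0,i=1
  #..|.  b4=0 t=0,i=3
  .##|.  b3=0 t=0,i=5
  .#.|#  b2=1 t=0,i=0
  ..#|#  b1=1 t=0,i=4
  ...|.  b0=0 t=0,i=12
  bits 00100110 = 38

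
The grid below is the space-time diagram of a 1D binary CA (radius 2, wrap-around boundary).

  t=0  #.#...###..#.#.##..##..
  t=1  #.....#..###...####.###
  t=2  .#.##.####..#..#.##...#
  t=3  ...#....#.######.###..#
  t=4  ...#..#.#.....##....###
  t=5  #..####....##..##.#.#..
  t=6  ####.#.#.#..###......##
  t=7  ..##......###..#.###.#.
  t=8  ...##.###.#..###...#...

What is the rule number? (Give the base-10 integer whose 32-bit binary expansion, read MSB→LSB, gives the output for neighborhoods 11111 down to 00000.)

  ##### -> .   bit 31 = 0  t=3,i=12
  ####. -> #   bit 30 = 1  t=1,i=17
  ###.# -> #   bit 29 = 1  t=1,i=18
  ###.. -> .   bit 28 = 0  t=0,i=8
  ##.## -> .   bit 27 = 0  t=1,i=19
  ##.#. -> .   bit 26 = 0  t=5,i=17
  ##..# -> #   bit 25 = 1  t=0,i=9
  ##... -> #   bit 24 = 1  t=1,i=1
  #.### -> .   bit 23 = 0  t=1,i=20
  #.##. -> #   bit 22 = 1  t=0,i=15
  #.#.# -> .   bit 21 = 0  t=0,i=13
  #.#.. -> .   bit 20 = 0  t=0,i=2
  #..## -> #   bit 19 = 1  t=0,i=18
  #..#. -> #   bit 18 = 1  t=0,i=10
  #...# -> .   bit 17 = 0  t=0,i=4
  #.... -> .   bit 16 = 0  t=1,i=2
  .#### -> .   bit 15 = 0  t=1,i=16
  .###. -> .   bit 14 = 0  t=0,i=7
  .##.# -> .   bit 13 = 0  t=2,i=4
  .##.. -> #   bit 12 = 1  t=0,i=16
  .#.## -> .   bit 11 = 0  t=0,i=14
  .#.#. -> .   bit 10 = 0  t=0,i=1
  .#..# -> #   bit 9 = 1  t=1,i=7
  .#... -> .   bit 8 = 0  t=0,i=3
  ..### -> #   bit 7 = 1  t=0,i=6
  ..##. -> .   bit 6 = 0  t=0,i=19
  ..#.# -> #   bit 5 = 1  t=0,i=0
  ..#.. -> #   bit 4 = 1  t=1,i=6
  ...## -> .   bit 3 = 0  t=0,i=5
  ...#. -> .   bit 2 = 0  t=1,i=5
  ....# -> #   bit 1 = 1  t=1,i=4
  ..... -> #   bit 0 = 1  t=1,i=3
  bits 01100011010011000001001010110011 = 1665929907

1665929907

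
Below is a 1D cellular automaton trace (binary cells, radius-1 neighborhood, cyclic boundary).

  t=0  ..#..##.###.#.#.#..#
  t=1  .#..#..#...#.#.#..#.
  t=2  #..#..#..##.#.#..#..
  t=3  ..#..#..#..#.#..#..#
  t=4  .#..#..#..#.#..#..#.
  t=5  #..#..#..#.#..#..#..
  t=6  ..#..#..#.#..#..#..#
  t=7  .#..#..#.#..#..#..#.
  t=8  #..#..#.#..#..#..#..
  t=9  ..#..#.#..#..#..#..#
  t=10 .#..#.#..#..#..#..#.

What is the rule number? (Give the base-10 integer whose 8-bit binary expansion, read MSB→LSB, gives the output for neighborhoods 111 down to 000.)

  ### -> .   bit 7 = 0  t=0,i=9
  ##. -> .   bit 6 = 0  t=0,i=6
  #.# -> #   bit 5 = 1  t=0,i=7
  #.. -> .   bit 4 = 0  t=0,i=0
  .## -> .   bit 3 = 0  t=0,i=5
  .#. -> .   bit 2 = 0  t=0,i=2
  ..# -> #   bit 1 = 1  t=0,i=1
  ... -> #   bit 0 = 1  t=1,i=9
  bits 00100011 = 35

35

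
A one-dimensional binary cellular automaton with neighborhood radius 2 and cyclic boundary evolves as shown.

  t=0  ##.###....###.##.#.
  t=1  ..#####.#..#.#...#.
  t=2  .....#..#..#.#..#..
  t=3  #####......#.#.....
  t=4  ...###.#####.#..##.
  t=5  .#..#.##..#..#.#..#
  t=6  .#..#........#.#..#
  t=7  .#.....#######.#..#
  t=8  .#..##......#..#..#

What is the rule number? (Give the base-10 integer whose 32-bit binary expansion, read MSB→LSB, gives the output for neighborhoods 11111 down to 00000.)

  [31] ##### => .  t=1,i=4
  [30] ####. => #  t=1,i=5
  [29] ###.# => .  t=0,i=12
  [28] ###.. => #  t=0,i=5
  [27] ##.## => #  t=0,i=2
  [26] ##.#. => .  t=0,i=16
  [25] ##..# => .  t=5,i=8
  [24] ##... => #  t=0,i=6
  [23] #.### => #  t=0,i=3
  [22] #.##. => .  t=0,i=0
  [21] #.#.# => #  t=0,i=17
  [20] #.#.. => #  t=1,i=8
  [19] #..## => #  t=4,i=15
  [18] #..#. => .  t=1,i=10
  [17] #...# => .  t=1,i=0
  [16] #.... => .  t=0,i=7
  [15] .#### => .  t=1,i=3
  [14] .###. => #  t=0,i=4
  [13] .##.# => .  t=0,i=1
  [12] .##.. => .  t=4,i=17
  [11] .#.## => .  t=0,i=18
  [10] .#.#. => .  t=1,i=12
  [9] .#..# => .  t=1,i=9
  [8] .#... => .  t=1,i=14
  [7] ..### => .  t=0,i=10
  [6] ..##. => .  t=4,i=16
  [5] ..#.# => #  t=1,i=11
  [4] ..#.. => .  t=1,i=17
  [3] ...## => .  t=0,i=9
  [2] ...#. => #  t=1,i=16
  [1] ....# => #  t=0,i=8
  [0] ..... => #  t=2,i=0
  bits 01011001101110000100000000100111 = 1505247271

1505247271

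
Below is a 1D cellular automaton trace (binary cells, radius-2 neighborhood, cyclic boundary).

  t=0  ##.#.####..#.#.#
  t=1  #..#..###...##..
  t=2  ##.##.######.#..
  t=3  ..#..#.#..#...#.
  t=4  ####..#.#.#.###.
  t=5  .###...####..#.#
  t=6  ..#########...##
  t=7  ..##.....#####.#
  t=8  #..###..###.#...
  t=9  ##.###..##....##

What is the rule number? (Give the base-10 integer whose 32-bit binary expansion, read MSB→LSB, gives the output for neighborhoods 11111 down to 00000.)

1495520924

  ##### -> .   bit 31 = 0  t=2,i=8
  ####. -> #   bit 30 = 1  t=0,i=7
  ###.# -> .   bit 29 = 0  t=0,i=1
  ###.. -> #   bit 28 = 1  t=0,i=8
  ##.## -> #   bit 27 = 1  t=2,i=2
  ##.#. -> .   bit 26 = 0  t=0,i=2
  ##..# -> .   bit 25 = 0  t=0,i=9
  ##... -> #   bit 24 = 1  t=1,i=9
  #.### -> .   bit 23 = 0  t=0,i=5
  #.##. -> .   bit 22 = 0  t=2,i=3
  #.#.# -> #   bit 21 = 1  t=0,i=3
  #.#.. -> .   bit 20 = 0  t=2,i=13
  #..## -> .   bit 19 = 0  t=1,i=5
  #..#. -> .   bit 18 = 0  t=0,i=10
  #...# -> #   bit 17 = 1  t=1,i=10
  #.... -> #   bit 16 = 1  t=7,i=5
  .#### -> #   bit 15 = 1  t=0,i=6
  .###. -> #   bit 14 = 1  t=0,i=0
  .##.# -> .   bit 13 = 0  t=2,i=1
  .##.. -> #   bit 12 = 1  t=1,i=13
  .#.## -> .   bit 11 = 0  t=0,i=4
  .#.#. -> #   bit 10 = 1  t=0,i=12
  .#..# -> #   bit 9 = 1  t=1,i=1
  .#... -> .   bit 8 = 0  t=3,i=11
  ..### -> #   bit 7 = 1  t=1,i=6
  ..##. -> .   bit 6 = 0  t=1,i=12
  ..#.# -> .   bit 5 = 0  t=0,i=11
  ..#.. -> #   bit 4 = 1  t=1,i=0
  ...## -> #   bit 3 = 1  t=1,i=11
  ...#. -> #   bit 2 = 1  t=3,i=1
  ....# -> .   bit 1 = 0  t=7,i=7
  ..... -> .   bit 0 = 0  t=7,i=6
  bits 01011001001000111101011010011100 = 1495520924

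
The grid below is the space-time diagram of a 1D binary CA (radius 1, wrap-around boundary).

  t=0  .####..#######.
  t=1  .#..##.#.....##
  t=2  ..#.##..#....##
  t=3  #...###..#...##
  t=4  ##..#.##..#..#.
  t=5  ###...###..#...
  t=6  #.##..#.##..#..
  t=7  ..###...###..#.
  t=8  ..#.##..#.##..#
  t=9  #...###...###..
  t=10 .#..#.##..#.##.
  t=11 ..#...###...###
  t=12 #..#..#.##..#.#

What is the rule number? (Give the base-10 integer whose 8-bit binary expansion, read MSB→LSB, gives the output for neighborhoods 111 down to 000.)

88

  nb ###: next=.  (t=0,i=2, bit7=0)
  nb ##.: next=#  (t=0,i=4, bit6=1)
  nb #.#: next=.  (t=1,i=0, bit5=0)
  nb #..: next=#  (t=0,i=5, bit4=1)
  nb .##: next=#  (t=0,i=1, bit3=1)
  nb .#.: next=.  (t=1,i=1, bit2=0)
  nb ..#: next=.  (t=0,i=0, bit1=0)
  nb ...: next=.  (t=1,i=9, bit0=0)
  bits 01011000 = 88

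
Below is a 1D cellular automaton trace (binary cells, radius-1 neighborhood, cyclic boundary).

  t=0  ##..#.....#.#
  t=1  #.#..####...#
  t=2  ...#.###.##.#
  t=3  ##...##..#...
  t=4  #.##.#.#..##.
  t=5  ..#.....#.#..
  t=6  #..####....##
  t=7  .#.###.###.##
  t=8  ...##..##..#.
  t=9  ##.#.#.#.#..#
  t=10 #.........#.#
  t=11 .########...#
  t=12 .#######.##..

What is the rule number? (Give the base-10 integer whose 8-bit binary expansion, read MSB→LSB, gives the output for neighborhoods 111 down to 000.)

  [7] ### => #  t=0,i=0
  [6] ##. => .  t=0,i=1
  [5] #.# => .  t=0,i=11
  [4] #.. => #  t=0,i=2
  [3] .## => #  t=0,i=12
  [2] .#. => .  t=0,i=4
  [1] ..# => .  t=0,i=3
  [0] ... => #  t=0,i=6
  bits 10011001 = 153

153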